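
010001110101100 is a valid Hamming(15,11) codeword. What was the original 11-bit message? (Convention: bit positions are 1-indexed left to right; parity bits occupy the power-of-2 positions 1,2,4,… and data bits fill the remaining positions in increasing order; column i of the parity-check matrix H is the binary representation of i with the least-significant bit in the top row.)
Parity bits occupy power-of-2 positions; data bits are at positions {3,5,6,7,9,10,11,12,13,14,15} (1-indexed).
Extract: c[3]=0 c[5]=0 c[6]=1 c[7]=1 c[9]=0 c[10]=1 c[11]=0 c[12]=1 c[13]=1 c[14]=0 c[15]=0
Data = 00110101100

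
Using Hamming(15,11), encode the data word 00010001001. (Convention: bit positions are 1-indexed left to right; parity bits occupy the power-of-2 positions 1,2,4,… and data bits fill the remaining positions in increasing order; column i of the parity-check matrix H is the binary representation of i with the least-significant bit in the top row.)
Codeword c = d · G (mod 2), d = 00010001001:
  c[0] = d·G[:,0] = (00010001001)·(11011010101) mod 2 = 0+0+0+1+0+0+0+0+0+0+1 mod 2 = 0
  c[1] = d·G[:,1] = (00010001001)·(10110110011) mod 2 = 0+0+0+1+0+0+0+0+0+0+1 mod 2 = 0
  c[2] = d·G[:,2] = (00010001001)·(10000000000) mod 2 = 0+0+0+0+0+0+0+0+0+0+0 mod 2 = 0
  c[3] = d·G[:,3] = (00010001001)·(01110001111) mod 2 = 0+0+0+1+0+0+0+1+0+0+1 mod 2 = 1
  c[4] = d·G[:,4] = (00010001001)·(01000000000) mod 2 = 0+0+0+0+0+0+0+0+0+0+0 mod 2 = 0
  c[5] = d·G[:,5] = (00010001001)·(00100000000) mod 2 = 0+0+0+0+0+0+0+0+0+0+0 mod 2 = 0
  c[6] = d·G[:,6] = (00010001001)·(00010000000) mod 2 = 0+0+0+1+0+0+0+0+0+0+0 mod 2 = 1
  c[7] = d·G[:,7] = (00010001001)·(00001111111) mod 2 = 0+0+0+0+0+0+0+1+0+0+1 mod 2 = 0
  c[8] = d·G[:,8] = (00010001001)·(00001000000) mod 2 = 0+0+0+0+0+0+0+0+0+0+0 mod 2 = 0
  c[9] = d·G[:,9] = (00010001001)·(00000100000) mod 2 = 0+0+0+0+0+0+0+0+0+0+0 mod 2 = 0
  c[10] = d·G[:,10] = (00010001001)·(00000010000) mod 2 = 0+0+0+0+0+0+0+0+0+0+0 mod 2 = 0
  c[11] = d·G[:,11] = (00010001001)·(00000001000) mod 2 = 0+0+0+0+0+0+0+1+0+0+0 mod 2 = 1
  c[12] = d·G[:,12] = (00010001001)·(00000000100) mod 2 = 0+0+0+0+0+0+0+0+0+0+0 mod 2 = 0
  c[13] = d·G[:,13] = (00010001001)·(00000000010) mod 2 = 0+0+0+0+0+0+0+0+0+0+0 mod 2 = 0
  c[14] = d·G[:,14] = (00010001001)·(00000000001) mod 2 = 0+0+0+0+0+0+0+0+0+0+1 mod 2 = 1
Codeword = 000100100001001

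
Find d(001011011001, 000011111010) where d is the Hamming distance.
XOR = 001000100011, count of 1s = 4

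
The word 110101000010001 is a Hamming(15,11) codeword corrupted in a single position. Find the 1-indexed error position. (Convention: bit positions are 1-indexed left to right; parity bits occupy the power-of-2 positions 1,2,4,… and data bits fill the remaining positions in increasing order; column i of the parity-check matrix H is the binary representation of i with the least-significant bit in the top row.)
Syndrome s = H · r^T (mod 2), r = 110101000010001:
  s[0] = (101010101010101)·(110101000010001) mod 2 = 1+0+0+0+0+0+0+0+0+0+1+0+0+0+1 mod 2 = 1
  s[1] = (011001100110011)·(110101000010001) mod 2 = 0+1+0+0+0+1+0+0+0+0+1+0+0+0+1 mod 2 = 0
  s[2] = (000111100001111)·(110101000010001) mod 2 = 0+0+0+1+0+1+0+0+0+0+0+0+0+0+1 mod 2 = 1
  s[3] = (000000011111111)·(110101000010001) mod 2 = 0+0+0+0+0+0+0+0+0+0+1+0+0+0+1 mod 2 = 0
Syndrome = 1010
Column i of H is the binary representation of i, so the syndrome is the binary index of the flipped bit.
Read s = 1010 with s[0] as LSB: 1·2^0 + 0·2^1 + 1·2^2 + 0·2^3 = 5.
Error is at bit position 5.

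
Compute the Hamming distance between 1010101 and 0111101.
XOR = 1101000, count of 1s = 3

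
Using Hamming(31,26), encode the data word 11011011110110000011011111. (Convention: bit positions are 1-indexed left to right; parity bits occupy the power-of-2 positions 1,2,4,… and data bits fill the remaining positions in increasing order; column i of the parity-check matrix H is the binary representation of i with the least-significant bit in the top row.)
Codeword c = d · G (mod 2), d = 11011011110110000011011111:
  c[0] = d·G[:,0] = (11011011110110000011011111)·(11011010101101010101010101) mod 2 = 1+1+0+1+1+0+1+0+1+0+0+1+0+0+0+0+0+0+0+1+0+1+0+1+0+1 mod 2 = 1
  c[1] = d·G[:,1] = (11011011110110000011011111)·(10110110011011001100110011) mod 2 = 1+0+0+1+0+0+1+0+0+1+0+0+1+0+0+0+0+0+0+0+0+1+0+0+1+1 mod 2 = 0
  c[2] = d·G[:,2] = (11011011110110000011011111)·(10000000000000000000000000) mod 2 = 1+0+0+0+0+0+0+0+0+0+0+0+0+0+0+0+0+0+0+0+0+0+0+0+0+0 mod 2 = 1
  c[3] = d·G[:,3] = (11011011110110000011011111)·(01110001111000111100001111) mod 2 = 0+1+0+1+0+0+0+1+1+1+0+0+0+0+0+0+0+0+0+0+0+0+1+1+1+1 mod 2 = 1
  c[4] = d·G[:,4] = (11011011110110000011011111)·(01000000000000000000000000) mod 2 = 0+1+0+0+0+0+0+0+0+0+0+0+0+0+0+0+0+0+0+0+0+0+0+0+0+0 mod 2 = 1
  c[5] = d·G[:,5] = (11011011110110000011011111)·(00100000000000000000000000) mod 2 = 0+0+0+0+0+0+0+0+0+0+0+0+0+0+0+0+0+0+0+0+0+0+0+0+0+0 mod 2 = 0
  c[6] = d·G[:,6] = (11011011110110000011011111)·(00010000000000000000000000) mod 2 = 0+0+0+1+0+0+0+0+0+0+0+0+0+0+0+0+0+0+0+0+0+0+0+0+0+0 mod 2 = 1
  c[7] = d·G[:,7] = (11011011110110000011011111)·(00001111111000000011111111) mod 2 = 0+0+0+0+1+0+1+1+1+1+0+0+0+0+0+0+0+0+1+1+0+1+1+1+1+1 mod 2 = 0
  c[8] = d·G[:,8] = (11011011110110000011011111)·(00001000000000000000000000) mod 2 = 0+0+0+0+1+0+0+0+0+0+0+0+0+0+0+0+0+0+0+0+0+0+0+0+0+0 mod 2 = 1
  c[9] = d·G[:,9] = (11011011110110000011011111)·(00000100000000000000000000) mod 2 = 0+0+0+0+0+0+0+0+0+0+0+0+0+0+0+0+0+0+0+0+0+0+0+0+0+0 mod 2 = 0
  c[10] = d·G[:,10] = (11011011110110000011011111)·(00000010000000000000000000) mod 2 = 0+0+0+0+0+0+1+0+0+0+0+0+0+0+0+0+0+0+0+0+0+0+0+0+0+0 mod 2 = 1
  c[11] = d·G[:,11] = (11011011110110000011011111)·(00000001000000000000000000) mod 2 = 0+0+0+0+0+0+0+1+0+0+0+0+0+0+0+0+0+0+0+0+0+0+0+0+0+0 mod 2 = 1
  c[12] = d·G[:,12] = (11011011110110000011011111)·(00000000100000000000000000) mod 2 = 0+0+0+0+0+0+0+0+1+0+0+0+0+0+0+0+0+0+0+0+0+0+0+0+0+0 mod 2 = 1
  c[13] = d·G[:,13] = (11011011110110000011011111)·(00000000010000000000000000) mod 2 = 0+0+0+0+0+0+0+0+0+1+0+0+0+0+0+0+0+0+0+0+0+0+0+0+0+0 mod 2 = 1
  c[14] = d·G[:,14] = (11011011110110000011011111)·(00000000001000000000000000) mod 2 = 0+0+0+0+0+0+0+0+0+0+0+0+0+0+0+0+0+0+0+0+0+0+0+0+0+0 mod 2 = 0
  c[15] = d·G[:,15] = (11011011110110000011011111)·(00000000000111111111111111) mod 2 = 0+0+0+0+0+0+0+0+0+0+0+1+1+0+0+0+0+0+1+1+0+1+1+1+1+1 mod 2 = 1
  c[16] = d·G[:,16] = (11011011110110000011011111)·(00000000000100000000000000) mod 2 = 0+0+0+0+0+0+0+0+0+0+0+1+0+0+0+0+0+0+0+0+0+0+0+0+0+0 mod 2 = 1
  c[17] = d·G[:,17] = (11011011110110000011011111)·(00000000000010000000000000) mod 2 = 0+0+0+0+0+0+0+0+0+0+0+0+1+0+0+0+0+0+0+0+0+0+0+0+0+0 mod 2 = 1
  c[18] = d·G[:,18] = (11011011110110000011011111)·(00000000000001000000000000) mod 2 = 0+0+0+0+0+0+0+0+0+0+0+0+0+0+0+0+0+0+0+0+0+0+0+0+0+0 mod 2 = 0
  c[19] = d·G[:,19] = (11011011110110000011011111)·(00000000000000100000000000) mod 2 = 0+0+0+0+0+0+0+0+0+0+0+0+0+0+0+0+0+0+0+0+0+0+0+0+0+0 mod 2 = 0
  c[20] = d·G[:,20] = (11011011110110000011011111)·(00000000000000010000000000) mod 2 = 0+0+0+0+0+0+0+0+0+0+0+0+0+0+0+0+0+0+0+0+0+0+0+0+0+0 mod 2 = 0
  c[21] = d·G[:,21] = (11011011110110000011011111)·(00000000000000001000000000) mod 2 = 0+0+0+0+0+0+0+0+0+0+0+0+0+0+0+0+0+0+0+0+0+0+0+0+0+0 mod 2 = 0
  c[22] = d·G[:,22] = (11011011110110000011011111)·(00000000000000000100000000) mod 2 = 0+0+0+0+0+0+0+0+0+0+0+0+0+0+0+0+0+0+0+0+0+0+0+0+0+0 mod 2 = 0
  c[23] = d·G[:,23] = (11011011110110000011011111)·(00000000000000000010000000) mod 2 = 0+0+0+0+0+0+0+0+0+0+0+0+0+0+0+0+0+0+1+0+0+0+0+0+0+0 mod 2 = 1
  c[24] = d·G[:,24] = (11011011110110000011011111)·(00000000000000000001000000) mod 2 = 0+0+0+0+0+0+0+0+0+0+0+0+0+0+0+0+0+0+0+1+0+0+0+0+0+0 mod 2 = 1
  c[25] = d·G[:,25] = (11011011110110000011011111)·(00000000000000000000100000) mod 2 = 0+0+0+0+0+0+0+0+0+0+0+0+0+0+0+0+0+0+0+0+0+0+0+0+0+0 mod 2 = 0
  c[26] = d·G[:,26] = (11011011110110000011011111)·(00000000000000000000010000) mod 2 = 0+0+0+0+0+0+0+0+0+0+0+0+0+0+0+0+0+0+0+0+0+1+0+0+0+0 mod 2 = 1
  c[27] = d·G[:,27] = (11011011110110000011011111)·(00000000000000000000001000) mod 2 = 0+0+0+0+0+0+0+0+0+0+0+0+0+0+0+0+0+0+0+0+0+0+1+0+0+0 mod 2 = 1
  c[28] = d·G[:,28] = (11011011110110000011011111)·(00000000000000000000000100) mod 2 = 0+0+0+0+0+0+0+0+0+0+0+0+0+0+0+0+0+0+0+0+0+0+0+1+0+0 mod 2 = 1
  c[29] = d·G[:,29] = (11011011110110000011011111)·(00000000000000000000000010) mod 2 = 0+0+0+0+0+0+0+0+0+0+0+0+0+0+0+0+0+0+0+0+0+0+0+0+1+0 mod 2 = 1
  c[30] = d·G[:,30] = (11011011110110000011011111)·(00000000000000000000000001) mod 2 = 0+0+0+0+0+0+0+0+0+0+0+0+0+0+0+0+0+0+0+0+0+0+0+0+0+1 mod 2 = 1
Codeword = 1011101010111101110000011011111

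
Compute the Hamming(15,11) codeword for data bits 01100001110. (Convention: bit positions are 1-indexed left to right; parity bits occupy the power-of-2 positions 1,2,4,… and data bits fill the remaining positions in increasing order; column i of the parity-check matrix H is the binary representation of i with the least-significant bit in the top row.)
Codeword c = d · G (mod 2), d = 01100001110:
  c[0] = d·G[:,0] = (01100001110)·(11011010101) mod 2 = 0+1+0+0+0+0+0+0+1+0+0 mod 2 = 0
  c[1] = d·G[:,1] = (01100001110)·(10110110011) mod 2 = 0+0+1+0+0+0+0+0+0+1+0 mod 2 = 0
  c[2] = d·G[:,2] = (01100001110)·(10000000000) mod 2 = 0+0+0+0+0+0+0+0+0+0+0 mod 2 = 0
  c[3] = d·G[:,3] = (01100001110)·(01110001111) mod 2 = 0+1+1+0+0+0+0+1+1+1+0 mod 2 = 1
  c[4] = d·G[:,4] = (01100001110)·(01000000000) mod 2 = 0+1+0+0+0+0+0+0+0+0+0 mod 2 = 1
  c[5] = d·G[:,5] = (01100001110)·(00100000000) mod 2 = 0+0+1+0+0+0+0+0+0+0+0 mod 2 = 1
  c[6] = d·G[:,6] = (01100001110)·(00010000000) mod 2 = 0+0+0+0+0+0+0+0+0+0+0 mod 2 = 0
  c[7] = d·G[:,7] = (01100001110)·(00001111111) mod 2 = 0+0+0+0+0+0+0+1+1+1+0 mod 2 = 1
  c[8] = d·G[:,8] = (01100001110)·(00001000000) mod 2 = 0+0+0+0+0+0+0+0+0+0+0 mod 2 = 0
  c[9] = d·G[:,9] = (01100001110)·(00000100000) mod 2 = 0+0+0+0+0+0+0+0+0+0+0 mod 2 = 0
  c[10] = d·G[:,10] = (01100001110)·(00000010000) mod 2 = 0+0+0+0+0+0+0+0+0+0+0 mod 2 = 0
  c[11] = d·G[:,11] = (01100001110)·(00000001000) mod 2 = 0+0+0+0+0+0+0+1+0+0+0 mod 2 = 1
  c[12] = d·G[:,12] = (01100001110)·(00000000100) mod 2 = 0+0+0+0+0+0+0+0+1+0+0 mod 2 = 1
  c[13] = d·G[:,13] = (01100001110)·(00000000010) mod 2 = 0+0+0+0+0+0+0+0+0+1+0 mod 2 = 1
  c[14] = d·G[:,14] = (01100001110)·(00000000001) mod 2 = 0+0+0+0+0+0+0+0+0+0+0 mod 2 = 0
Codeword = 000111010001110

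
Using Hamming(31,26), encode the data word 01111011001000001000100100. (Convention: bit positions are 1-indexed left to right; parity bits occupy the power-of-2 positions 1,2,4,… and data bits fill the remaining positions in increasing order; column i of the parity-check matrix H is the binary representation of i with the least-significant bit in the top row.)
Codeword c = d · G (mod 2), d = 01111011001000001000100100:
  c[0] = d·G[:,0] = (01111011001000001000100100)·(11011010101101010101010101) mod 2 = 0+1+0+1+1+0+1+0+0+0+1+0+0+0+0+0+0+0+0+0+0+0+0+1+0+0 mod 2 = 0
  c[1] = d·G[:,1] = (01111011001000001000100100)·(10110110011011001100110011) mod 2 = 0+0+1+1+0+0+1+0+0+0+1+0+0+0+0+0+1+0+0+0+1+0+0+0+0+0 mod 2 = 0
  c[2] = d·G[:,2] = (01111011001000001000100100)·(10000000000000000000000000) mod 2 = 0+0+0+0+0+0+0+0+0+0+0+0+0+0+0+0+0+0+0+0+0+0+0+0+0+0 mod 2 = 0
  c[3] = d·G[:,3] = (01111011001000001000100100)·(01110001111000111100001111) mod 2 = 0+1+1+1+0+0+0+1+0+0+1+0+0+0+0+0+1+0+0+0+0+0+0+1+0+0 mod 2 = 1
  c[4] = d·G[:,4] = (01111011001000001000100100)·(01000000000000000000000000) mod 2 = 0+1+0+0+0+0+0+0+0+0+0+0+0+0+0+0+0+0+0+0+0+0+0+0+0+0 mod 2 = 1
  c[5] = d·G[:,5] = (01111011001000001000100100)·(00100000000000000000000000) mod 2 = 0+0+1+0+0+0+0+0+0+0+0+0+0+0+0+0+0+0+0+0+0+0+0+0+0+0 mod 2 = 1
  c[6] = d·G[:,6] = (01111011001000001000100100)·(00010000000000000000000000) mod 2 = 0+0+0+1+0+0+0+0+0+0+0+0+0+0+0+0+0+0+0+0+0+0+0+0+0+0 mod 2 = 1
  c[7] = d·G[:,7] = (01111011001000001000100100)·(00001111111000000011111111) mod 2 = 0+0+0+0+1+0+1+1+0+0+1+0+0+0+0+0+0+0+0+0+1+0+0+1+0+0 mod 2 = 0
  c[8] = d·G[:,8] = (01111011001000001000100100)·(00001000000000000000000000) mod 2 = 0+0+0+0+1+0+0+0+0+0+0+0+0+0+0+0+0+0+0+0+0+0+0+0+0+0 mod 2 = 1
  c[9] = d·G[:,9] = (01111011001000001000100100)·(00000100000000000000000000) mod 2 = 0+0+0+0+0+0+0+0+0+0+0+0+0+0+0+0+0+0+0+0+0+0+0+0+0+0 mod 2 = 0
  c[10] = d·G[:,10] = (01111011001000001000100100)·(00000010000000000000000000) mod 2 = 0+0+0+0+0+0+1+0+0+0+0+0+0+0+0+0+0+0+0+0+0+0+0+0+0+0 mod 2 = 1
  c[11] = d·G[:,11] = (01111011001000001000100100)·(00000001000000000000000000) mod 2 = 0+0+0+0+0+0+0+1+0+0+0+0+0+0+0+0+0+0+0+0+0+0+0+0+0+0 mod 2 = 1
  c[12] = d·G[:,12] = (01111011001000001000100100)·(00000000100000000000000000) mod 2 = 0+0+0+0+0+0+0+0+0+0+0+0+0+0+0+0+0+0+0+0+0+0+0+0+0+0 mod 2 = 0
  c[13] = d·G[:,13] = (01111011001000001000100100)·(00000000010000000000000000) mod 2 = 0+0+0+0+0+0+0+0+0+0+0+0+0+0+0+0+0+0+0+0+0+0+0+0+0+0 mod 2 = 0
  c[14] = d·G[:,14] = (01111011001000001000100100)·(00000000001000000000000000) mod 2 = 0+0+0+0+0+0+0+0+0+0+1+0+0+0+0+0+0+0+0+0+0+0+0+0+0+0 mod 2 = 1
  c[15] = d·G[:,15] = (01111011001000001000100100)·(00000000000111111111111111) mod 2 = 0+0+0+0+0+0+0+0+0+0+0+0+0+0+0+0+1+0+0+0+1+0+0+1+0+0 mod 2 = 1
  c[16] = d·G[:,16] = (01111011001000001000100100)·(00000000000100000000000000) mod 2 = 0+0+0+0+0+0+0+0+0+0+0+0+0+0+0+0+0+0+0+0+0+0+0+0+0+0 mod 2 = 0
  c[17] = d·G[:,17] = (01111011001000001000100100)·(00000000000010000000000000) mod 2 = 0+0+0+0+0+0+0+0+0+0+0+0+0+0+0+0+0+0+0+0+0+0+0+0+0+0 mod 2 = 0
  c[18] = d·G[:,18] = (01111011001000001000100100)·(00000000000001000000000000) mod 2 = 0+0+0+0+0+0+0+0+0+0+0+0+0+0+0+0+0+0+0+0+0+0+0+0+0+0 mod 2 = 0
  c[19] = d·G[:,19] = (01111011001000001000100100)·(00000000000000100000000000) mod 2 = 0+0+0+0+0+0+0+0+0+0+0+0+0+0+0+0+0+0+0+0+0+0+0+0+0+0 mod 2 = 0
  c[20] = d·G[:,20] = (01111011001000001000100100)·(00000000000000010000000000) mod 2 = 0+0+0+0+0+0+0+0+0+0+0+0+0+0+0+0+0+0+0+0+0+0+0+0+0+0 mod 2 = 0
  c[21] = d·G[:,21] = (01111011001000001000100100)·(00000000000000001000000000) mod 2 = 0+0+0+0+0+0+0+0+0+0+0+0+0+0+0+0+1+0+0+0+0+0+0+0+0+0 mod 2 = 1
  c[22] = d·G[:,22] = (01111011001000001000100100)·(00000000000000000100000000) mod 2 = 0+0+0+0+0+0+0+0+0+0+0+0+0+0+0+0+0+0+0+0+0+0+0+0+0+0 mod 2 = 0
  c[23] = d·G[:,23] = (01111011001000001000100100)·(00000000000000000010000000) mod 2 = 0+0+0+0+0+0+0+0+0+0+0+0+0+0+0+0+0+0+0+0+0+0+0+0+0+0 mod 2 = 0
  c[24] = d·G[:,24] = (01111011001000001000100100)·(00000000000000000001000000) mod 2 = 0+0+0+0+0+0+0+0+0+0+0+0+0+0+0+0+0+0+0+0+0+0+0+0+0+0 mod 2 = 0
  c[25] = d·G[:,25] = (01111011001000001000100100)·(00000000000000000000100000) mod 2 = 0+0+0+0+0+0+0+0+0+0+0+0+0+0+0+0+0+0+0+0+1+0+0+0+0+0 mod 2 = 1
  c[26] = d·G[:,26] = (01111011001000001000100100)·(00000000000000000000010000) mod 2 = 0+0+0+0+0+0+0+0+0+0+0+0+0+0+0+0+0+0+0+0+0+0+0+0+0+0 mod 2 = 0
  c[27] = d·G[:,27] = (01111011001000001000100100)·(00000000000000000000001000) mod 2 = 0+0+0+0+0+0+0+0+0+0+0+0+0+0+0+0+0+0+0+0+0+0+0+0+0+0 mod 2 = 0
  c[28] = d·G[:,28] = (01111011001000001000100100)·(00000000000000000000000100) mod 2 = 0+0+0+0+0+0+0+0+0+0+0+0+0+0+0+0+0+0+0+0+0+0+0+1+0+0 mod 2 = 1
  c[29] = d·G[:,29] = (01111011001000001000100100)·(00000000000000000000000010) mod 2 = 0+0+0+0+0+0+0+0+0+0+0+0+0+0+0+0+0+0+0+0+0+0+0+0+0+0 mod 2 = 0
  c[30] = d·G[:,30] = (01111011001000001000100100)·(00000000000000000000000001) mod 2 = 0+0+0+0+0+0+0+0+0+0+0+0+0+0+0+0+0+0+0+0+0+0+0+0+0+0 mod 2 = 0
Codeword = 0001111010110011000001000100100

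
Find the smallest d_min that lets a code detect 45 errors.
Detecting e errors requires d_min ≥ e + 1 = 45 + 1 = 46.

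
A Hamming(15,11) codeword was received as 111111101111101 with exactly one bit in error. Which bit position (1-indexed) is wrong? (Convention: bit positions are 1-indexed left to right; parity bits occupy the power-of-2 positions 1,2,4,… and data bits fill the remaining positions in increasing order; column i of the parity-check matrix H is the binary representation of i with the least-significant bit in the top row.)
Syndrome s = H · r^T (mod 2), r = 111111101111101:
  s[0] = (101010101010101)·(111111101111101) mod 2 = 1+0+1+0+1+0+1+0+1+0+1+0+1+0+1 mod 2 = 0
  s[1] = (011001100110011)·(111111101111101) mod 2 = 0+1+1+0+0+1+1+0+0+1+1+0+0+0+1 mod 2 = 1
  s[2] = (000111100001111)·(111111101111101) mod 2 = 0+0+0+1+1+1+1+0+0+0+0+1+1+0+1 mod 2 = 1
  s[3] = (000000011111111)·(111111101111101) mod 2 = 0+0+0+0+0+0+0+0+1+1+1+1+1+0+1 mod 2 = 0
Syndrome = 0110
Column i of H is the binary representation of i, so the syndrome is the binary index of the flipped bit.
Read s = 0110 with s[0] as LSB: 0·2^0 + 1·2^1 + 1·2^2 + 0·2^3 = 6.
Error is at bit position 6.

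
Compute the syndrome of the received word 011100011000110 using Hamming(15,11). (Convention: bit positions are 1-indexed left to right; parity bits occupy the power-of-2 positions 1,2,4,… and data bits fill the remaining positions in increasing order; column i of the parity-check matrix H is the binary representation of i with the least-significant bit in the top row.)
Syndrome s = H · r^T (mod 2), r = 011100011000110:
  s[0] = (101010101010101)·(011100011000110) mod 2 = 0+0+1+0+0+0+0+0+1+0+0+0+1+0+0 mod 2 = 1
  s[1] = (011001100110011)·(011100011000110) mod 2 = 0+1+1+0+0+0+0+0+0+0+0+0+0+1+0 mod 2 = 1
  s[2] = (000111100001111)·(011100011000110) mod 2 = 0+0+0+1+0+0+0+0+0+0+0+0+1+1+0 mod 2 = 1
  s[3] = (000000011111111)·(011100011000110) mod 2 = 0+0+0+0+0+0+0+1+1+0+0+0+1+1+0 mod 2 = 0
Syndrome = 1110
Non-zero syndrome: error at position 7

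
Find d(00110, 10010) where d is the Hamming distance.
XOR = 10100, count of 1s = 2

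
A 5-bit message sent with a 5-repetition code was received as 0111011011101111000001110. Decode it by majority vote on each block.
Split into 5-bit blocks and majority-vote each:
  block 1 = 01110: 3 ones, 2 zeros → 1
  block 2 = 11011: 4 ones, 1 zeros → 1
  block 3 = 10111: 4 ones, 1 zeros → 1
  block 4 = 10000: 1 ones, 4 zeros → 0
  block 5 = 01110: 3 ones, 2 zeros → 1
Decoded = 11101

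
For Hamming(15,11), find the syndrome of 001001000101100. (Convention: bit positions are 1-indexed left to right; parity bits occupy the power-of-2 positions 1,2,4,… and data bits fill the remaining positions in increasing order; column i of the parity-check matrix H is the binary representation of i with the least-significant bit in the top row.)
Syndrome s = H · r^T (mod 2), r = 001001000101100:
  s[0] = (101010101010101)·(001001000101100) mod 2 = 0+0+1+0+0+0+0+0+0+0+0+0+1+0+0 mod 2 = 0
  s[1] = (011001100110011)·(001001000101100) mod 2 = 0+0+1+0+0+1+0+0+0+1+0+0+0+0+0 mod 2 = 1
  s[2] = (000111100001111)·(001001000101100) mod 2 = 0+0+0+0+0+1+0+0+0+0+0+1+1+0+0 mod 2 = 1
  s[3] = (000000011111111)·(001001000101100) mod 2 = 0+0+0+0+0+0+0+0+0+1+0+1+1+0+0 mod 2 = 1
Syndrome = 0111
Non-zero syndrome: error at position 14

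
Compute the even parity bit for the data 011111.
Sum of data bits: 0+1+1+1+1+1 = 5.
5 mod 2 = 1, so parity bit = 1.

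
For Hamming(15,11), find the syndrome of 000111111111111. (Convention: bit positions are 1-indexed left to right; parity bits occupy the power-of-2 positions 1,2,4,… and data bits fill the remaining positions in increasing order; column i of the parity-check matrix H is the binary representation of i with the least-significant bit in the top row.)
Syndrome s = H · r^T (mod 2), r = 000111111111111:
  s[0] = (101010101010101)·(000111111111111) mod 2 = 0+0+0+0+1+0+1+0+1+0+1+0+1+0+1 mod 2 = 0
  s[1] = (011001100110011)·(000111111111111) mod 2 = 0+0+0+0+0+1+1+0+0+1+1+0+0+1+1 mod 2 = 0
  s[2] = (000111100001111)·(000111111111111) mod 2 = 0+0+0+1+1+1+1+0+0+0+0+1+1+1+1 mod 2 = 0
  s[3] = (000000011111111)·(000111111111111) mod 2 = 0+0+0+0+0+0+0+1+1+1+1+1+1+1+1 mod 2 = 0
Syndrome = 0000
s = 0: no error detected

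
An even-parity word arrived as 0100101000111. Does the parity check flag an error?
Sum of received bits: 0+1+0+0+1+0+1+0+0+0+1+1+1 = 6; 6 mod 2 = 0. Result is 0 → no error detected.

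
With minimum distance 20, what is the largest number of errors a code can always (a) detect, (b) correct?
(a) Detection requires d_min ≥ e+1, so e ≤ d_min − 1 = 19.
(b) Correction requires d_min ≥ 2t+1, so t ≤ ⌊(d_min − 1)/2⌋ = ⌊19/2⌋ = 9.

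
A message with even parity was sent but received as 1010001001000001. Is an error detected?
Sum of received bits: 1+0+1+0+0+0+1+0+0+1+0+0+0+0+0+1 = 5; 5 mod 2 = 1. Result is 1 ≠ 0 → error detected.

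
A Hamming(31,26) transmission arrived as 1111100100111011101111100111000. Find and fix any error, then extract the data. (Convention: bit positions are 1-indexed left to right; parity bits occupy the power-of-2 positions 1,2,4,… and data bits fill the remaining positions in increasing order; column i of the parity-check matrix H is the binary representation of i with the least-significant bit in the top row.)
Syndrome s = H · r^T (mod 2), r = 1111100100111011101111100111000:
  s[0] = (1010101010101010101010101010101)·(1111100100111011101111100111000) mod 2 = 1+0+1+0+1+0+0+0+0+0+1+0+1+0+1+0+1+0+1+0+1+0+1+0+0+0+1+0+0+0+0 mod 2 = 1
  s[1] = (0110011001100110011001100110011)·(1111100100111011101111100111000) mod 2 = 0+1+1+0+0+0+0+0+0+0+1+0+0+0+1+0+0+0+1+0+0+1+1+0+0+1+1+0+0+0+0 mod 2 = 1
  s[2] = (0001111000011110000111100001111)·(1111100100111011101111100111000) mod 2 = 0+0+0+1+1+0+0+0+0+0+0+1+1+0+1+0+0+0+0+1+1+1+1+0+0+0+0+1+0+0+0 mod 2 = 0
  s[3] = (0000000111111110000000011111111)·(1111100100111011101111100111000) mod 2 = 0+0+0+0+0+0+0+1+0+0+1+1+1+0+1+0+0+0+0+0+0+0+0+0+0+1+1+1+0+0+0 mod 2 = 0
  s[4] = (0000000000000001111111111111111)·(1111100100111011101111100111000) mod 2 = 0+0+0+0+0+0+0+0+0+0+0+0+0+0+0+1+1+0+1+1+1+1+1+0+0+1+1+1+0+0+0 mod 2 = 0
Syndrome = 11000
Column 3 of H equals this syndrome → error at bit 3 (1-indexed).
Flip bit 3: 1111100100111011101111100111000 → 1101100100111011101111100111000
Extract data bits at positions {3,5,6,7,9,10,11,12,13,14,15,17,18,19,20,21,22,23,24,25,26,27,28,29,30,31}: 01000011101101111100111000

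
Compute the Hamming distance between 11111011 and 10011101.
XOR = 01100110, count of 1s = 4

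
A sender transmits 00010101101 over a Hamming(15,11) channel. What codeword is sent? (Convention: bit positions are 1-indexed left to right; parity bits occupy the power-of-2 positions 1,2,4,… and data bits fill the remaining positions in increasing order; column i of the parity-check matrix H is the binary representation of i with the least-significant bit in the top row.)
Codeword c = d · G (mod 2), d = 00010101101:
  c[0] = d·G[:,0] = (00010101101)·(11011010101) mod 2 = 0+0+0+1+0+0+0+0+1+0+1 mod 2 = 1
  c[1] = d·G[:,1] = (00010101101)·(10110110011) mod 2 = 0+0+0+1+0+1+0+0+0+0+1 mod 2 = 1
  c[2] = d·G[:,2] = (00010101101)·(10000000000) mod 2 = 0+0+0+0+0+0+0+0+0+0+0 mod 2 = 0
  c[3] = d·G[:,3] = (00010101101)·(01110001111) mod 2 = 0+0+0+1+0+0+0+1+1+0+1 mod 2 = 0
  c[4] = d·G[:,4] = (00010101101)·(01000000000) mod 2 = 0+0+0+0+0+0+0+0+0+0+0 mod 2 = 0
  c[5] = d·G[:,5] = (00010101101)·(00100000000) mod 2 = 0+0+0+0+0+0+0+0+0+0+0 mod 2 = 0
  c[6] = d·G[:,6] = (00010101101)·(00010000000) mod 2 = 0+0+0+1+0+0+0+0+0+0+0 mod 2 = 1
  c[7] = d·G[:,7] = (00010101101)·(00001111111) mod 2 = 0+0+0+0+0+1+0+1+1+0+1 mod 2 = 0
  c[8] = d·G[:,8] = (00010101101)·(00001000000) mod 2 = 0+0+0+0+0+0+0+0+0+0+0 mod 2 = 0
  c[9] = d·G[:,9] = (00010101101)·(00000100000) mod 2 = 0+0+0+0+0+1+0+0+0+0+0 mod 2 = 1
  c[10] = d·G[:,10] = (00010101101)·(00000010000) mod 2 = 0+0+0+0+0+0+0+0+0+0+0 mod 2 = 0
  c[11] = d·G[:,11] = (00010101101)·(00000001000) mod 2 = 0+0+0+0+0+0+0+1+0+0+0 mod 2 = 1
  c[12] = d·G[:,12] = (00010101101)·(00000000100) mod 2 = 0+0+0+0+0+0+0+0+1+0+0 mod 2 = 1
  c[13] = d·G[:,13] = (00010101101)·(00000000010) mod 2 = 0+0+0+0+0+0+0+0+0+0+0 mod 2 = 0
  c[14] = d·G[:,14] = (00010101101)·(00000000001) mod 2 = 0+0+0+0+0+0+0+0+0+0+1 mod 2 = 1
Codeword = 110000100101101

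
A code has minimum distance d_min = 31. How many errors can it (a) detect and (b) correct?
(a) Detection requires d_min ≥ e+1, so e ≤ d_min − 1 = 30.
(b) Correction requires d_min ≥ 2t+1, so t ≤ ⌊(d_min − 1)/2⌋ = ⌊30/2⌋ = 15.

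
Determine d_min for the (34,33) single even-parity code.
d_min = 2 (flipping one data bit also flips the parity bit, so the two closest codewords differ in exactly 2 positions).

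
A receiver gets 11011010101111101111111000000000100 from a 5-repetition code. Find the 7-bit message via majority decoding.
Split into 5-bit blocks and majority-vote each:
  block 1 = 11011: 4 ones, 1 zeros → 1
  block 2 = 01010: 2 ones, 3 zeros → 0
  block 3 = 11111: 5 ones, 0 zeros → 1
  block 4 = 01111: 4 ones, 1 zeros → 1
  block 5 = 11100: 3 ones, 2 zeros → 1
  block 6 = 00000: 0 ones, 5 zeros → 0
  block 7 = 00100: 1 ones, 4 zeros → 0
Decoded = 1011100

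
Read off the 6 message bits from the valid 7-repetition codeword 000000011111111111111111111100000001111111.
Split into 7-bit blocks: 0000000 1111111 1111111 1111111 0000000 1111111
Data = 011101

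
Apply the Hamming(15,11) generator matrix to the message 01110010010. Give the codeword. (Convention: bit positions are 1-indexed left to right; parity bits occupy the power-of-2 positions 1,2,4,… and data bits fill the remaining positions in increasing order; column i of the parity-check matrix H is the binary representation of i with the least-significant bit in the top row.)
Codeword c = d · G (mod 2), d = 01110010010:
  c[0] = d·G[:,0] = (01110010010)·(11011010101) mod 2 = 0+1+0+1+0+0+1+0+0+0+0 mod 2 = 1
  c[1] = d·G[:,1] = (01110010010)·(10110110011) mod 2 = 0+0+1+1+0+0+1+0+0+1+0 mod 2 = 0
  c[2] = d·G[:,2] = (01110010010)·(10000000000) mod 2 = 0+0+0+0+0+0+0+0+0+0+0 mod 2 = 0
  c[3] = d·G[:,3] = (01110010010)·(01110001111) mod 2 = 0+1+1+1+0+0+0+0+0+1+0 mod 2 = 0
  c[4] = d·G[:,4] = (01110010010)·(01000000000) mod 2 = 0+1+0+0+0+0+0+0+0+0+0 mod 2 = 1
  c[5] = d·G[:,5] = (01110010010)·(00100000000) mod 2 = 0+0+1+0+0+0+0+0+0+0+0 mod 2 = 1
  c[6] = d·G[:,6] = (01110010010)·(00010000000) mod 2 = 0+0+0+1+0+0+0+0+0+0+0 mod 2 = 1
  c[7] = d·G[:,7] = (01110010010)·(00001111111) mod 2 = 0+0+0+0+0+0+1+0+0+1+0 mod 2 = 0
  c[8] = d·G[:,8] = (01110010010)·(00001000000) mod 2 = 0+0+0+0+0+0+0+0+0+0+0 mod 2 = 0
  c[9] = d·G[:,9] = (01110010010)·(00000100000) mod 2 = 0+0+0+0+0+0+0+0+0+0+0 mod 2 = 0
  c[10] = d·G[:,10] = (01110010010)·(00000010000) mod 2 = 0+0+0+0+0+0+1+0+0+0+0 mod 2 = 1
  c[11] = d·G[:,11] = (01110010010)·(00000001000) mod 2 = 0+0+0+0+0+0+0+0+0+0+0 mod 2 = 0
  c[12] = d·G[:,12] = (01110010010)·(00000000100) mod 2 = 0+0+0+0+0+0+0+0+0+0+0 mod 2 = 0
  c[13] = d·G[:,13] = (01110010010)·(00000000010) mod 2 = 0+0+0+0+0+0+0+0+0+1+0 mod 2 = 1
  c[14] = d·G[:,14] = (01110010010)·(00000000001) mod 2 = 0+0+0+0+0+0+0+0+0+0+0 mod 2 = 0
Codeword = 100011100010010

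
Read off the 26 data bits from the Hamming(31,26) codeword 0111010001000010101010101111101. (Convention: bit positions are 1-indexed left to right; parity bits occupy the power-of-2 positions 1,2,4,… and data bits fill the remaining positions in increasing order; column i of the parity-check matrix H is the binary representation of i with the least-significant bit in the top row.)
Parity bits occupy power-of-2 positions; data bits are at positions {3,5,6,7,9,10,11,12,13,14,15,17,18,19,20,21,22,23,24,25,26,27,28,29,30,31} (1-indexed).
Extract: c[3]=1 c[5]=0 c[6]=1 c[7]=0 c[9]=0 c[10]=1 c[11]=0 c[12]=0 c[13]=0 c[14]=0 c[15]=1 c[17]=1 c[18]=0 c[19]=1 c[20]=0 c[21]=1 c[22]=0 c[23]=1 c[24]=0 c[25]=1 c[26]=1 c[27]=1 c[28]=1 c[29]=1 c[30]=0 c[31]=1
Data = 10100100001101010101111101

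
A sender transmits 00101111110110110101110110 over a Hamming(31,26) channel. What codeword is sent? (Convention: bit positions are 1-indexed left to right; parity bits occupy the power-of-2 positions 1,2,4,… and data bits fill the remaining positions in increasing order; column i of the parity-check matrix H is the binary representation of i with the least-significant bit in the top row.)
Codeword c = d · G (mod 2), d = 00101111110110110101110110:
  c[0] = d·G[:,0] = (00101111110110110101110110)·(11011010101101010101010101) mod 2 = 0+0+0+0+1+0+1+0+1+0+0+1+0+0+0+1+0+1+0+1+0+1+0+1+0+0 mod 2 = 1
  c[1] = d·G[:,1] = (00101111110110110101110110)·(10110110011011001100110011) mod 2 = 0+0+1+0+0+1+1+0+0+1+0+0+1+0+0+0+0+1+0+0+1+1+0+0+1+0 mod 2 = 1
  c[2] = d·G[:,2] = (00101111110110110101110110)·(10000000000000000000000000) mod 2 = 0+0+0+0+0+0+0+0+0+0+0+0+0+0+0+0+0+0+0+0+0+0+0+0+0+0 mod 2 = 0
  c[3] = d·G[:,3] = (00101111110110110101110110)·(01110001111000111100001111) mod 2 = 0+0+1+0+0+0+0+1+1+1+0+0+0+0+1+1+0+1+0+0+0+0+0+1+1+0 mod 2 = 1
  c[4] = d·G[:,4] = (00101111110110110101110110)·(01000000000000000000000000) mod 2 = 0+0+0+0+0+0+0+0+0+0+0+0+0+0+0+0+0+0+0+0+0+0+0+0+0+0 mod 2 = 0
  c[5] = d·G[:,5] = (00101111110110110101110110)·(00100000000000000000000000) mod 2 = 0+0+1+0+0+0+0+0+0+0+0+0+0+0+0+0+0+0+0+0+0+0+0+0+0+0 mod 2 = 1
  c[6] = d·G[:,6] = (00101111110110110101110110)·(00010000000000000000000000) mod 2 = 0+0+0+0+0+0+0+0+0+0+0+0+0+0+0+0+0+0+0+0+0+0+0+0+0+0 mod 2 = 0
  c[7] = d·G[:,7] = (00101111110110110101110110)·(00001111111000000011111111) mod 2 = 0+0+0+0+1+1+1+1+1+1+0+0+0+0+0+0+0+0+0+1+1+1+0+1+1+0 mod 2 = 1
  c[8] = d·G[:,8] = (00101111110110110101110110)·(00001000000000000000000000) mod 2 = 0+0+0+0+1+0+0+0+0+0+0+0+0+0+0+0+0+0+0+0+0+0+0+0+0+0 mod 2 = 1
  c[9] = d·G[:,9] = (00101111110110110101110110)·(00000100000000000000000000) mod 2 = 0+0+0+0+0+1+0+0+0+0+0+0+0+0+0+0+0+0+0+0+0+0+0+0+0+0 mod 2 = 1
  c[10] = d·G[:,10] = (00101111110110110101110110)·(00000010000000000000000000) mod 2 = 0+0+0+0+0+0+1+0+0+0+0+0+0+0+0+0+0+0+0+0+0+0+0+0+0+0 mod 2 = 1
  c[11] = d·G[:,11] = (00101111110110110101110110)·(00000001000000000000000000) mod 2 = 0+0+0+0+0+0+0+1+0+0+0+0+0+0+0+0+0+0+0+0+0+0+0+0+0+0 mod 2 = 1
  c[12] = d·G[:,12] = (00101111110110110101110110)·(00000000100000000000000000) mod 2 = 0+0+0+0+0+0+0+0+1+0+0+0+0+0+0+0+0+0+0+0+0+0+0+0+0+0 mod 2 = 1
  c[13] = d·G[:,13] = (00101111110110110101110110)·(00000000010000000000000000) mod 2 = 0+0+0+0+0+0+0+0+0+1+0+0+0+0+0+0+0+0+0+0+0+0+0+0+0+0 mod 2 = 1
  c[14] = d·G[:,14] = (00101111110110110101110110)·(00000000001000000000000000) mod 2 = 0+0+0+0+0+0+0+0+0+0+0+0+0+0+0+0+0+0+0+0+0+0+0+0+0+0 mod 2 = 0
  c[15] = d·G[:,15] = (00101111110110110101110110)·(00000000000111111111111111) mod 2 = 0+0+0+0+0+0+0+0+0+0+0+1+1+0+1+1+0+1+0+1+1+1+0+1+1+0 mod 2 = 0
  c[16] = d·G[:,16] = (00101111110110110101110110)·(00000000000100000000000000) mod 2 = 0+0+0+0+0+0+0+0+0+0+0+1+0+0+0+0+0+0+0+0+0+0+0+0+0+0 mod 2 = 1
  c[17] = d·G[:,17] = (00101111110110110101110110)·(00000000000010000000000000) mod 2 = 0+0+0+0+0+0+0+0+0+0+0+0+1+0+0+0+0+0+0+0+0+0+0+0+0+0 mod 2 = 1
  c[18] = d·G[:,18] = (00101111110110110101110110)·(00000000000001000000000000) mod 2 = 0+0+0+0+0+0+0+0+0+0+0+0+0+0+0+0+0+0+0+0+0+0+0+0+0+0 mod 2 = 0
  c[19] = d·G[:,19] = (00101111110110110101110110)·(00000000000000100000000000) mod 2 = 0+0+0+0+0+0+0+0+0+0+0+0+0+0+1+0+0+0+0+0+0+0+0+0+0+0 mod 2 = 1
  c[20] = d·G[:,20] = (00101111110110110101110110)·(00000000000000010000000000) mod 2 = 0+0+0+0+0+0+0+0+0+0+0+0+0+0+0+1+0+0+0+0+0+0+0+0+0+0 mod 2 = 1
  c[21] = d·G[:,21] = (00101111110110110101110110)·(00000000000000001000000000) mod 2 = 0+0+0+0+0+0+0+0+0+0+0+0+0+0+0+0+0+0+0+0+0+0+0+0+0+0 mod 2 = 0
  c[22] = d·G[:,22] = (00101111110110110101110110)·(00000000000000000100000000) mod 2 = 0+0+0+0+0+0+0+0+0+0+0+0+0+0+0+0+0+1+0+0+0+0+0+0+0+0 mod 2 = 1
  c[23] = d·G[:,23] = (00101111110110110101110110)·(00000000000000000010000000) mod 2 = 0+0+0+0+0+0+0+0+0+0+0+0+0+0+0+0+0+0+0+0+0+0+0+0+0+0 mod 2 = 0
  c[24] = d·G[:,24] = (00101111110110110101110110)·(00000000000000000001000000) mod 2 = 0+0+0+0+0+0+0+0+0+0+0+0+0+0+0+0+0+0+0+1+0+0+0+0+0+0 mod 2 = 1
  c[25] = d·G[:,25] = (00101111110110110101110110)·(00000000000000000000100000) mod 2 = 0+0+0+0+0+0+0+0+0+0+0+0+0+0+0+0+0+0+0+0+1+0+0+0+0+0 mod 2 = 1
  c[26] = d·G[:,26] = (00101111110110110101110110)·(00000000000000000000010000) mod 2 = 0+0+0+0+0+0+0+0+0+0+0+0+0+0+0+0+0+0+0+0+0+1+0+0+0+0 mod 2 = 1
  c[27] = d·G[:,27] = (00101111110110110101110110)·(00000000000000000000001000) mod 2 = 0+0+0+0+0+0+0+0+0+0+0+0+0+0+0+0+0+0+0+0+0+0+0+0+0+0 mod 2 = 0
  c[28] = d·G[:,28] = (00101111110110110101110110)·(00000000000000000000000100) mod 2 = 0+0+0+0+0+0+0+0+0+0+0+0+0+0+0+0+0+0+0+0+0+0+0+1+0+0 mod 2 = 1
  c[29] = d·G[:,29] = (00101111110110110101110110)·(00000000000000000000000010) mod 2 = 0+0+0+0+0+0+0+0+0+0+0+0+0+0+0+0+0+0+0+0+0+0+0+0+1+0 mod 2 = 1
  c[30] = d·G[:,30] = (00101111110110110101110110)·(00000000000000000000000001) mod 2 = 0+0+0+0+0+0+0+0+0+0+0+0+0+0+0+0+0+0+0+0+0+0+0+0+0+0 mod 2 = 0
Codeword = 1101010111111100110110101110110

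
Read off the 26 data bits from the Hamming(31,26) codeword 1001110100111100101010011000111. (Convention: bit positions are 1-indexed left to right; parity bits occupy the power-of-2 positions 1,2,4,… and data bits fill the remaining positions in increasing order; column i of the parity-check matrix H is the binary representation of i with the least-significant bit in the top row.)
Parity bits occupy power-of-2 positions; data bits are at positions {3,5,6,7,9,10,11,12,13,14,15,17,18,19,20,21,22,23,24,25,26,27,28,29,30,31} (1-indexed).
Extract: c[3]=0 c[5]=1 c[6]=1 c[7]=0 c[9]=0 c[10]=0 c[11]=1 c[12]=1 c[13]=1 c[14]=1 c[15]=0 c[17]=1 c[18]=0 c[19]=1 c[20]=0 c[21]=1 c[22]=0 c[23]=0 c[24]=1 c[25]=1 c[26]=0 c[27]=0 c[28]=0 c[29]=1 c[30]=1 c[31]=1
Data = 01100011110101010011000111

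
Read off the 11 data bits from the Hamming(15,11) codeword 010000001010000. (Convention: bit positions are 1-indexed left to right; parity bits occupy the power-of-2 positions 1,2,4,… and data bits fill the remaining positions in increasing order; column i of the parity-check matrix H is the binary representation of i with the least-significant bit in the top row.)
Parity bits occupy power-of-2 positions; data bits are at positions {3,5,6,7,9,10,11,12,13,14,15} (1-indexed).
Extract: c[3]=0 c[5]=0 c[6]=0 c[7]=0 c[9]=1 c[10]=0 c[11]=1 c[12]=0 c[13]=0 c[14]=0 c[15]=0
Data = 00001010000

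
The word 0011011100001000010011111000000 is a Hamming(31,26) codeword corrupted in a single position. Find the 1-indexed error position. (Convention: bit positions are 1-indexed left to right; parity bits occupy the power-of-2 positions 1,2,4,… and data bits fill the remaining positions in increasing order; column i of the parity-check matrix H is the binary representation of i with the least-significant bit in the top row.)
Syndrome s = H · r^T (mod 2), r = 0011011100001000010011111000000:
  s[0] = (1010101010101010101010101010101)·(0011011100001000010011111000000) mod 2 = 0+0+1+0+0+0+1+0+0+0+0+0+1+0+0+0+0+0+0+0+1+0+1+0+1+0+0+0+0+0+0 mod 2 = 0
  s[1] = (0110011001100110011001100110011)·(0011011100001000010011111000000) mod 2 = 0+0+1+0+0+1+1+0+0+0+0+0+0+0+0+0+0+1+0+0+0+1+1+0+0+0+0+0+0+0+0 mod 2 = 0
  s[2] = (0001111000011110000111100001111)·(0011011100001000010011111000000) mod 2 = 0+0+0+1+0+1+1+0+0+0+0+0+1+0+0+0+0+0+0+0+1+1+1+0+0+0+0+0+0+0+0 mod 2 = 1
  s[3] = (0000000111111110000000011111111)·(0011011100001000010011111000000) mod 2 = 0+0+0+0+0+0+0+1+0+0+0+0+1+0+0+0+0+0+0+0+0+0+0+1+1+0+0+0+0+0+0 mod 2 = 0
  s[4] = (0000000000000001111111111111111)·(0011011100001000010011111000000) mod 2 = 0+0+0+0+0+0+0+0+0+0+0+0+0+0+0+0+0+1+0+0+1+1+1+1+1+0+0+0+0+0+0 mod 2 = 0
Syndrome = 00100
Column i of H is the binary representation of i, so the syndrome is the binary index of the flipped bit.
Read s = 00100 with s[0] as LSB: 0·2^0 + 0·2^1 + 1·2^2 + 0·2^3 + 0·2^4 = 4.
Error is at bit position 4.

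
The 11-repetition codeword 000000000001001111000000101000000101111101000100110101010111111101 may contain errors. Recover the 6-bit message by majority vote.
Split into 11-bit blocks and majority-vote each:
  block 1 = 00000000000: 0 ones, 11 zeros → 0
  block 2 = 10011110000: 5 ones, 6 zeros → 0
  block 3 = 00101000000: 2 ones, 9 zeros → 0
  block 4 = 10111110100: 7 ones, 4 zeros → 1
  block 5 = 01001101010: 5 ones, 6 zeros → 0
  block 6 = 10111111101: 9 ones, 2 zeros → 1
Decoded = 000101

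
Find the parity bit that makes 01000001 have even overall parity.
Sum of data bits: 0+1+0+0+0+0+0+1 = 2.
2 mod 2 = 0, so parity bit = 0.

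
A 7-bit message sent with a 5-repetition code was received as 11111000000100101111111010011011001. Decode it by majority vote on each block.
Split into 5-bit blocks and majority-vote each:
  block 1 = 11111: 5 ones, 0 zeros → 1
  block 2 = 00000: 0 ones, 5 zeros → 0
  block 3 = 01001: 2 ones, 3 zeros → 0
  block 4 = 01111: 4 ones, 1 zeros → 1
  block 5 = 11101: 4 ones, 1 zeros → 1
  block 6 = 00110: 2 ones, 3 zeros → 0
  block 7 = 11001: 3 ones, 2 zeros → 1
Decoded = 1001101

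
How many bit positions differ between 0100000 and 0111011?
XOR = 0011011, count of 1s = 4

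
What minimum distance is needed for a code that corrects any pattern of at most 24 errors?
Correcting t errors requires d_min ≥ 2t + 1 = 2·24 + 1 = 49.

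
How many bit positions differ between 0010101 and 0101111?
XOR = 0111010, count of 1s = 4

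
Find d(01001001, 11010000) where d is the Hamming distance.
XOR = 10011001, count of 1s = 4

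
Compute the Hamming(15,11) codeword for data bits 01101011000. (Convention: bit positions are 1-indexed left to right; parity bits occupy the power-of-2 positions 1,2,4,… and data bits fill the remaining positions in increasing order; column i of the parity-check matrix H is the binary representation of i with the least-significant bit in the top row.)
Codeword c = d · G (mod 2), d = 01101011000:
  c[0] = d·G[:,0] = (01101011000)·(11011010101) mod 2 = 0+1+0+0+1+0+1+0+0+0+0 mod 2 = 1
  c[1] = d·G[:,1] = (01101011000)·(10110110011) mod 2 = 0+0+1+0+0+0+1+0+0+0+0 mod 2 = 0
  c[2] = d·G[:,2] = (01101011000)·(10000000000) mod 2 = 0+0+0+0+0+0+0+0+0+0+0 mod 2 = 0
  c[3] = d·G[:,3] = (01101011000)·(01110001111) mod 2 = 0+1+1+0+0+0+0+1+0+0+0 mod 2 = 1
  c[4] = d·G[:,4] = (01101011000)·(01000000000) mod 2 = 0+1+0+0+0+0+0+0+0+0+0 mod 2 = 1
  c[5] = d·G[:,5] = (01101011000)·(00100000000) mod 2 = 0+0+1+0+0+0+0+0+0+0+0 mod 2 = 1
  c[6] = d·G[:,6] = (01101011000)·(00010000000) mod 2 = 0+0+0+0+0+0+0+0+0+0+0 mod 2 = 0
  c[7] = d·G[:,7] = (01101011000)·(00001111111) mod 2 = 0+0+0+0+1+0+1+1+0+0+0 mod 2 = 1
  c[8] = d·G[:,8] = (01101011000)·(00001000000) mod 2 = 0+0+0+0+1+0+0+0+0+0+0 mod 2 = 1
  c[9] = d·G[:,9] = (01101011000)·(00000100000) mod 2 = 0+0+0+0+0+0+0+0+0+0+0 mod 2 = 0
  c[10] = d·G[:,10] = (01101011000)·(00000010000) mod 2 = 0+0+0+0+0+0+1+0+0+0+0 mod 2 = 1
  c[11] = d·G[:,11] = (01101011000)·(00000001000) mod 2 = 0+0+0+0+0+0+0+1+0+0+0 mod 2 = 1
  c[12] = d·G[:,12] = (01101011000)·(00000000100) mod 2 = 0+0+0+0+0+0+0+0+0+0+0 mod 2 = 0
  c[13] = d·G[:,13] = (01101011000)·(00000000010) mod 2 = 0+0+0+0+0+0+0+0+0+0+0 mod 2 = 0
  c[14] = d·G[:,14] = (01101011000)·(00000000001) mod 2 = 0+0+0+0+0+0+0+0+0+0+0 mod 2 = 0
Codeword = 100111011011000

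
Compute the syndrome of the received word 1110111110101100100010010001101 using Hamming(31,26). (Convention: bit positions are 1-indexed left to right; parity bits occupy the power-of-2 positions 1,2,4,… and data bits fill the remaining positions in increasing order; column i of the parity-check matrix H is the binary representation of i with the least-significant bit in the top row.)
Syndrome s = H · r^T (mod 2), r = 1110111110101100100010010001101:
  s[0] = (1010101010101010101010101010101)·(1110111110101100100010010001101) mod 2 = 1+0+1+0+1+0+1+0+1+0+1+0+1+0+0+0+1+0+0+0+1+0+0+0+0+0+0+0+1+0+1 mod 2 = 1
  s[1] = (0110011001100110011001100110011)·(1110111110101100100010010001101) mod 2 = 0+1+1+0+0+1+1+0+0+0+1+0+0+1+0+0+0+0+0+0+0+0+0+0+0+0+0+0+0+0+1 mod 2 = 1
  s[2] = (0001111000011110000111100001111)·(1110111110101100100010010001101) mod 2 = 0+0+0+0+1+1+1+0+0+0+0+0+1+1+0+0+0+0+0+0+1+0+0+0+0+0+0+1+1+0+1 mod 2 = 1
  s[3] = (0000000111111110000000011111111)·(1110111110101100100010010001101) mod 2 = 0+0+0+0+0+0+0+1+1+0+1+0+1+1+0+0+0+0+0+0+0+0+0+1+0+0+0+1+1+0+1 mod 2 = 1
  s[4] = (0000000000000001111111111111111)·(1110111110101100100010010001101) mod 2 = 0+0+0+0+0+0+0+0+0+0+0+0+0+0+0+0+1+0+0+0+1+0+0+1+0+0+0+1+1+0+1 mod 2 = 0
Syndrome = 11110
Non-zero syndrome: error at position 15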